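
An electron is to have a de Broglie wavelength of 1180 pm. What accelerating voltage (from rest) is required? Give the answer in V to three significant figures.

p = h/λ = 6.626 × 10⁻³⁴ / 1.180 × 10⁻⁹ = 5.615 × 10⁻²⁵ kg·m/s.
KE = p²/(2m) = 1.731 × 10⁻¹⁹ J.
V = KE/e = 1.731 × 10⁻¹⁹ / (1.602 × 10⁻¹⁹) = 1.08 V.

V = 1.08 V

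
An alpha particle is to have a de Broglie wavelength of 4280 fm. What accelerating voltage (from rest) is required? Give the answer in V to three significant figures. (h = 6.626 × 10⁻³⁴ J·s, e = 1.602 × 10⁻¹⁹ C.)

p = h/λ = 6.626 × 10⁻³⁴ / 4.280 × 10⁻¹² = 1.548 × 10⁻²² kg·m/s.
KE = p²/(2m) = 1.803 × 10⁻¹⁸ J.
V = KE/2e = 1.803 × 10⁻¹⁸ / (2 × 1.602 × 10⁻¹⁹) = 5.63 V.

V = 5.63 V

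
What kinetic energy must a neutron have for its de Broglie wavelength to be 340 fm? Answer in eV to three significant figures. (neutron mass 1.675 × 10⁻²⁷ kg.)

p = h/λ = 6.626 × 10⁻³⁴ / 3.400 × 10⁻¹³ = 1.949 × 10⁻²¹ kg·m/s.
KE = p²/(2m) = (1.949 × 10⁻²¹)² / (2 × 1.675 × 10⁻²⁷) = 1.134 × 10⁻¹⁵ J = 7080 eV.

KE = 7080 eV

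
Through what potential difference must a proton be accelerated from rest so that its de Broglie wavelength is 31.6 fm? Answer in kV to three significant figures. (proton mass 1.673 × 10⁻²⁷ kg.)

V = 820 kV

p = h/λ = 6.626 × 10⁻³⁴ / 3.160 × 10⁻¹⁴ = 2.097 × 10⁻²⁰ kg·m/s.
KE = p²/(2m) = 1.314 × 10⁻¹³ J.
V = KE/e = 1.314 × 10⁻¹³ / (1.602 × 10⁻¹⁹) = 820 kV.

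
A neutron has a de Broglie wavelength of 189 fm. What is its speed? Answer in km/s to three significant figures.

p = h/λ = 6.626 × 10⁻³⁴ / 1.890 × 10⁻¹³ = 3.506 × 10⁻²¹ kg·m/s.
v = p/m = 3.506 × 10⁻²¹ / 1.675 × 10⁻²⁷ = 2.09 × 10⁶ m/s = 2090 km/s.

v = 2090 km/s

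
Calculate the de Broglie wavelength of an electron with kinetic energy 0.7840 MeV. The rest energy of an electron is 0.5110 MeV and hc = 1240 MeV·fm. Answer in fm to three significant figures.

λ = 1040 fm

Total energy E = KE + m₀c² = 0.7840 + 0.5110 = 1.2950 MeV.
(pc)² = E² − (m₀c²)² = (1.2950)² − (0.5110)² = 1.416 MeV², so pc = 1.190 MeV.
λ = hc/(pc) = 1240 MeV·fm / 1.190 MeV = 1040 fm.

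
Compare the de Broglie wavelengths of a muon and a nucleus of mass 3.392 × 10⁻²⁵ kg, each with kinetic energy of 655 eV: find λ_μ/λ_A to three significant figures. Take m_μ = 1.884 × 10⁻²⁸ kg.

λ_μ/λ_A = 42.4

At fixed KE, p = √(2mKE) so λ = h/p ∝ 1/√m.
λ_μ/λ_A = √(m_A/m_μ) = √(3.392 × 10⁻²⁵/1.884 × 10⁻²⁸) = √(1800) = 42.4.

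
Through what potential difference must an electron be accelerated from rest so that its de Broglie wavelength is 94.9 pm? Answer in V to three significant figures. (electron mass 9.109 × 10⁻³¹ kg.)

V = 167 V

p = h/λ = 6.626 × 10⁻³⁴ / 9.490 × 10⁻¹¹ = 6.982 × 10⁻²⁴ kg·m/s.
KE = p²/(2m) = 2.676 × 10⁻¹⁷ J.
V = KE/e = 2.676 × 10⁻¹⁷ / (1.602 × 10⁻¹⁹) = 167 V.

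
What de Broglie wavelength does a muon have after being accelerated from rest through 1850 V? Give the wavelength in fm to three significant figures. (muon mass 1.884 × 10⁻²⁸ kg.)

λ = 1980 fm

KE = eV = 1.602 × 10⁻¹⁹ × 1850 = 2.964 × 10⁻¹⁶ J.
p = √(2mKE) = √(2 × 1.884 × 10⁻²⁸ × 2.964 × 10⁻¹⁶) = 3.342 × 10⁻²² kg·m/s.
λ = h/p = 6.626 × 10⁻³⁴ / 3.342 × 10⁻²² = 1.98 × 10⁻¹² m = 1980 fm.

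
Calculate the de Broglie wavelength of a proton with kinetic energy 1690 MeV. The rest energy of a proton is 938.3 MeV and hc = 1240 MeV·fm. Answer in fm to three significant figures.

λ = 0.505 fm

Total energy E = KE + m₀c² = 1690 + 938.3 = 2628.3 MeV.
(pc)² = E² − (m₀c²)² = (2628.3)² − (938.3)² = 6.028 × 10⁶ MeV², so pc = 2455 MeV.
λ = hc/(pc) = 1240 MeV·fm / 2455 MeV = 0.505 fm.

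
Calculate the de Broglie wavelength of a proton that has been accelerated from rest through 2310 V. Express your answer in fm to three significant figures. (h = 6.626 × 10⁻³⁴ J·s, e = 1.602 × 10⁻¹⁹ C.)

λ = 595 fm

KE = eV = 1.602 × 10⁻¹⁹ × 2310 = 3.701 × 10⁻¹⁶ J.
p = √(2mKE) = √(2 × 1.673 × 10⁻²⁷ × 3.701 × 10⁻¹⁶) = 1.113 × 10⁻²¹ kg·m/s.
λ = h/p = 6.626 × 10⁻³⁴ / 1.113 × 10⁻²¹ = 5.95 × 10⁻¹³ m = 595 fm.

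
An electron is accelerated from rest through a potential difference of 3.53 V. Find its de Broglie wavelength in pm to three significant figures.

KE = eV = 1.602 × 10⁻¹⁹ × 3.530 = 5.655 × 10⁻¹⁹ J.
p = √(2mKE) = √(2 × 9.109 × 10⁻³¹ × 5.655 × 10⁻¹⁹) = 1.015 × 10⁻²⁴ kg·m/s.
λ = h/p = 6.626 × 10⁻³⁴ / 1.015 × 10⁻²⁴ = 6.53 × 10⁻¹⁰ m = 653 pm.

λ = 653 pm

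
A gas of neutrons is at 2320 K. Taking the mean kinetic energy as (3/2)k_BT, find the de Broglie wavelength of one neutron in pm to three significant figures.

λ = 52.2 pm

KE = (3/2)k_BT = 1.5 × 1.381 × 10⁻²³ × 2320 = 4.806 × 10⁻²⁰ J.
p = √(2mKE) = √(2 × 1.675 × 10⁻²⁷ × 4.806 × 10⁻²⁰) = 1.269 × 10⁻²³ kg·m/s.
λ = h/p = 5.22 × 10⁻¹¹ m = 52.2 pm.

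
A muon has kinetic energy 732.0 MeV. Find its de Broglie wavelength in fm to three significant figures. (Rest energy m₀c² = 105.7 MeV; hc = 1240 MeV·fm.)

λ = 1.49 fm

Total energy E = KE + m₀c² = 732.0 + 105.7 = 837.7 MeV.
(pc)² = E² − (m₀c²)² = (837.7)² − (105.7)² = 6.906 × 10⁵ MeV², so pc = 831.0 MeV.
λ = hc/(pc) = 1240 MeV·fm / 831.0 MeV = 1.49 fm.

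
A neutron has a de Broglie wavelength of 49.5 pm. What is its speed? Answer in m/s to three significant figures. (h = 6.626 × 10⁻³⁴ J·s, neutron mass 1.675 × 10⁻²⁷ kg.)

p = h/λ = 6.626 × 10⁻³⁴ / 4.950 × 10⁻¹¹ = 1.339 × 10⁻²³ kg·m/s.
v = p/m = 1.339 × 10⁻²³ / 1.675 × 10⁻²⁷ = 7.99 × 10³ m/s = 7990 m/s.

v = 7990 m/s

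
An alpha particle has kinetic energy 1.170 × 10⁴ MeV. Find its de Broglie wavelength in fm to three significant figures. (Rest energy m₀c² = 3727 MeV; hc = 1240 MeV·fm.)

λ = 0.0828 fm

Total energy E = KE + m₀c² = 1.170 × 10⁴ + 3727 = 15427 MeV.
(pc)² = E² − (m₀c²)² = (15427)² − (3727)² = 2.241 × 10⁸ MeV², so pc = 1.497 × 10⁴ MeV.
λ = hc/(pc) = 1240 MeV·fm / 1.497 × 10⁴ MeV = 0.0828 fm.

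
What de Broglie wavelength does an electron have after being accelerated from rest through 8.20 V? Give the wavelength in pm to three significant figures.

KE = eV = 1.602 × 10⁻¹⁹ × 8.200 = 1.314 × 10⁻¹⁸ J.
p = √(2mKE) = √(2 × 9.109 × 10⁻³¹ × 1.314 × 10⁻¹⁸) = 1.547 × 10⁻²⁴ kg·m/s.
λ = h/p = 6.626 × 10⁻³⁴ / 1.547 × 10⁻²⁴ = 4.28 × 10⁻¹⁰ m = 428 pm.

λ = 428 pm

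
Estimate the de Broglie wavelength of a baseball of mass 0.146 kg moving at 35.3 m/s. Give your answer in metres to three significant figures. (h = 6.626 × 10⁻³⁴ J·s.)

p = mv = 0.146 × 35.3 = 5.154 kg·m/s.
λ = h/p = 6.626 × 10⁻³⁴ / 5.154 = 1.29 × 10⁻³⁴ m.

λ = 1.29 × 10⁻³⁴ m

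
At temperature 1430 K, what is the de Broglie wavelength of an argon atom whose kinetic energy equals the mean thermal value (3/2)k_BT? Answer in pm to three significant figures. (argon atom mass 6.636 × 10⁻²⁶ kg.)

KE = (3/2)k_BT = 1.5 × 1.381 × 10⁻²³ × 1430 = 2.962 × 10⁻²⁰ J.
p = √(2mKE) = √(2 × 6.636 × 10⁻²⁶ × 2.962 × 10⁻²⁰) = 6.270 × 10⁻²³ kg·m/s.
λ = h/p = 1.06 × 10⁻¹¹ m = 10.6 pm.

λ = 10.6 pm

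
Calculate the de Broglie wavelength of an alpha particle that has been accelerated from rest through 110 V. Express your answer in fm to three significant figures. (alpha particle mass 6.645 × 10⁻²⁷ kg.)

λ = 968 fm

KE = 2eV = 2 × 1.602 × 10⁻¹⁹ × 110.0 = 3.524 × 10⁻¹⁷ J.
p = √(2mKE) = √(2 × 6.645 × 10⁻²⁷ × 3.524 × 10⁻¹⁷) = 6.844 × 10⁻²² kg·m/s.
λ = h/p = 6.626 × 10⁻³⁴ / 6.844 × 10⁻²² = 9.68 × 10⁻¹³ m = 968 fm.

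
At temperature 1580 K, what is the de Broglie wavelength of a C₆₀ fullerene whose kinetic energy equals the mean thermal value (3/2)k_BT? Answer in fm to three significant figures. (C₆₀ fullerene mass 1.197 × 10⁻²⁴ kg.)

KE = (3/2)k_BT = 1.5 × 1.381 × 10⁻²³ × 1580 = 3.273 × 10⁻²⁰ J.
p = √(2mKE) = √(2 × 1.197 × 10⁻²⁴ × 3.273 × 10⁻²⁰) = 2.799 × 10⁻²² kg·m/s.
λ = h/p = 2.37 × 10⁻¹² m = 2370 fm.

λ = 2370 fm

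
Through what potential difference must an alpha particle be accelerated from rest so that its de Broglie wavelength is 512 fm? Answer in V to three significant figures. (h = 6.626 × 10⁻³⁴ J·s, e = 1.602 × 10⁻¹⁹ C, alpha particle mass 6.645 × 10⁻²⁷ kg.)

p = h/λ = 6.626 × 10⁻³⁴ / 5.120 × 10⁻¹³ = 1.294 × 10⁻²¹ kg·m/s.
KE = p²/(2m) = 1.260 × 10⁻¹⁶ J.
V = KE/2e = 1.260 × 10⁻¹⁶ / (2 × 1.602 × 10⁻¹⁹) = 393 V.

V = 393 V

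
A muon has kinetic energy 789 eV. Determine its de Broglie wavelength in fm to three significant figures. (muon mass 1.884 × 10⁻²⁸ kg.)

λ = 3040 fm

KE = 789 eV = 1.264 × 10⁻¹⁶ J.
p = √(2mKE) = √(2 × 1.884 × 10⁻²⁸ × 1.264 × 10⁻¹⁶) = 2.182 × 10⁻²² kg·m/s.
λ = h/p = 6.626 × 10⁻³⁴ / 2.182 × 10⁻²² = 3.04 × 10⁻¹² m = 3040 fm.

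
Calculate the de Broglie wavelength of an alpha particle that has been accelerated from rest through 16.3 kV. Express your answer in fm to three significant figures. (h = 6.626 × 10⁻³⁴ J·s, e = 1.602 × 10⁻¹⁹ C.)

λ = 79.5 fm

KE = 2eV = 2 × 1.602 × 10⁻¹⁹ × 1.630 × 10⁴ = 5.223 × 10⁻¹⁵ J.
p = √(2mKE) = √(2 × 6.645 × 10⁻²⁷ × 5.223 × 10⁻¹⁵) = 8.331 × 10⁻²¹ kg·m/s.
λ = h/p = 6.626 × 10⁻³⁴ / 8.331 × 10⁻²¹ = 7.95 × 10⁻¹⁴ m = 79.5 fm.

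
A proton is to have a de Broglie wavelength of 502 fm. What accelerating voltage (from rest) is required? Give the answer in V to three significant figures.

p = h/λ = 6.626 × 10⁻³⁴ / 5.020 × 10⁻¹³ = 1.320 × 10⁻²¹ kg·m/s.
KE = p²/(2m) = 5.207 × 10⁻¹⁶ J.
V = KE/e = 5.207 × 10⁻¹⁶ / (1.602 × 10⁻¹⁹) = 3250 V.

V = 3250 V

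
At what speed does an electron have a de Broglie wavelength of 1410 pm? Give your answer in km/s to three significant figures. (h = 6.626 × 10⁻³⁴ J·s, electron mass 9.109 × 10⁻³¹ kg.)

p = h/λ = 6.626 × 10⁻³⁴ / 1.410 × 10⁻⁹ = 4.699 × 10⁻²⁵ kg·m/s.
v = p/m = 4.699 × 10⁻²⁵ / 9.109 × 10⁻³¹ = 5.16 × 10⁵ m/s = 516 km/s.

v = 516 km/s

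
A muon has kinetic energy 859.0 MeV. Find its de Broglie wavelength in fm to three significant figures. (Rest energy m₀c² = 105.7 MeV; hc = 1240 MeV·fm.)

λ = 1.29 fm

Total energy E = KE + m₀c² = 859.0 + 105.7 = 964.7 MeV.
(pc)² = E² − (m₀c²)² = (964.7)² − (105.7)² = 9.195 × 10⁵ MeV², so pc = 958.9 MeV.
λ = hc/(pc) = 1240 MeV·fm / 958.9 MeV = 1.29 fm.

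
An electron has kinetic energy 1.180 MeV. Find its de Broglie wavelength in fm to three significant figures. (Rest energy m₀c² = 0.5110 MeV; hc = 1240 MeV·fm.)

Total energy E = KE + m₀c² = 1.180 + 0.5110 = 1.6910 MeV.
(pc)² = E² − (m₀c²)² = (1.6910)² − (0.5110)² = 2.598 MeV², so pc = 1.612 MeV.
λ = hc/(pc) = 1240 MeV·fm / 1.612 MeV = 769 fm.

λ = 769 fm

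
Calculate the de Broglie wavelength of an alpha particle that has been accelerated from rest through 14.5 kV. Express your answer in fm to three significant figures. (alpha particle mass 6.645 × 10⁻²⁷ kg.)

λ = 84.3 fm

KE = 2eV = 2 × 1.602 × 10⁻¹⁹ × 1.450 × 10⁴ = 4.646 × 10⁻¹⁵ J.
p = √(2mKE) = √(2 × 6.645 × 10⁻²⁷ × 4.646 × 10⁻¹⁵) = 7.858 × 10⁻²¹ kg·m/s.
λ = h/p = 6.626 × 10⁻³⁴ / 7.858 × 10⁻²¹ = 8.43 × 10⁻¹⁴ m = 84.3 fm.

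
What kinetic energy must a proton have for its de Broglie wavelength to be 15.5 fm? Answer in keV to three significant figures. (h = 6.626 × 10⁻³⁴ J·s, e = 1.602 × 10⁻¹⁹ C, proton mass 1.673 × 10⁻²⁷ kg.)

KE = 3410 keV

p = h/λ = 6.626 × 10⁻³⁴ / 1.550 × 10⁻¹⁴ = 4.275 × 10⁻²⁰ kg·m/s.
KE = p²/(2m) = (4.275 × 10⁻²⁰)² / (2 × 1.673 × 10⁻²⁷) = 5.462 × 10⁻¹³ J = 3410 keV.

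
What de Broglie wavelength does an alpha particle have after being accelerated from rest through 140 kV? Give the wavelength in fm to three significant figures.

λ = 27.1 fm

KE = 2eV = 2 × 1.602 × 10⁻¹⁹ × 1.400 × 10⁵ = 4.486 × 10⁻¹⁴ J.
p = √(2mKE) = √(2 × 6.645 × 10⁻²⁷ × 4.486 × 10⁻¹⁴) = 2.442 × 10⁻²⁰ kg·m/s.
λ = h/p = 6.626 × 10⁻³⁴ / 2.442 × 10⁻²⁰ = 2.71 × 10⁻¹⁴ m = 27.1 fm.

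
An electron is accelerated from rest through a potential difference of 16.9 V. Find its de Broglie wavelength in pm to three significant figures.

λ = 298 pm

KE = eV = 1.602 × 10⁻¹⁹ × 16.90 = 2.707 × 10⁻¹⁸ J.
p = √(2mKE) = √(2 × 9.109 × 10⁻³¹ × 2.707 × 10⁻¹⁸) = 2.221 × 10⁻²⁴ kg·m/s.
λ = h/p = 6.626 × 10⁻³⁴ / 2.221 × 10⁻²⁴ = 2.98 × 10⁻¹⁰ m = 298 pm.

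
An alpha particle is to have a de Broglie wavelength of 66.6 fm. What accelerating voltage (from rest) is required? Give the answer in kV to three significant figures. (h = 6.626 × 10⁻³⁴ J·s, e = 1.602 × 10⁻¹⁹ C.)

V = 23.2 kV

p = h/λ = 6.626 × 10⁻³⁴ / 6.660 × 10⁻¹⁴ = 9.949 × 10⁻²¹ kg·m/s.
KE = p²/(2m) = 7.448 × 10⁻¹⁵ J.
V = KE/2e = 7.448 × 10⁻¹⁵ / (2 × 1.602 × 10⁻¹⁹) = 23.2 kV.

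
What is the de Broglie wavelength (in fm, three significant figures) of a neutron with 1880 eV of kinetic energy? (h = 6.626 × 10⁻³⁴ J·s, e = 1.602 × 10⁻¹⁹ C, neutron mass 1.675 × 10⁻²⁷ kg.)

KE = 1880 eV = 3.012 × 10⁻¹⁶ J.
p = √(2mKE) = √(2 × 1.675 × 10⁻²⁷ × 3.012 × 10⁻¹⁶) = 1.004 × 10⁻²¹ kg·m/s.
λ = h/p = 6.626 × 10⁻³⁴ / 1.004 × 10⁻²¹ = 6.60 × 10⁻¹³ m = 660 fm.

λ = 660 fm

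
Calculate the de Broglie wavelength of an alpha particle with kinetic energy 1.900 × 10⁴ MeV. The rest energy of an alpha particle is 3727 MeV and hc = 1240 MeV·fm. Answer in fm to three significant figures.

λ = 0.0553 fm

Total energy E = KE + m₀c² = 1.900 × 10⁴ + 3727 = 22727 MeV.
(pc)² = E² − (m₀c²)² = (22727)² − (3727)² = 5.026 × 10⁸ MeV², so pc = 2.242 × 10⁴ MeV.
λ = hc/(pc) = 1240 MeV·fm / 2.242 × 10⁴ MeV = 0.0553 fm.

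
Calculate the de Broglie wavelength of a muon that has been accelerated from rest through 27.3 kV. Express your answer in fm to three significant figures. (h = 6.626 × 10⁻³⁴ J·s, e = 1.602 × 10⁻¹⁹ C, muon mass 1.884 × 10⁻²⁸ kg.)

λ = 516 fm

KE = eV = 1.602 × 10⁻¹⁹ × 2.730 × 10⁴ = 4.373 × 10⁻¹⁵ J.
p = √(2mKE) = √(2 × 1.884 × 10⁻²⁸ × 4.373 × 10⁻¹⁵) = 1.284 × 10⁻²¹ kg·m/s.
λ = h/p = 6.626 × 10⁻³⁴ / 1.284 × 10⁻²¹ = 5.16 × 10⁻¹³ m = 516 fm.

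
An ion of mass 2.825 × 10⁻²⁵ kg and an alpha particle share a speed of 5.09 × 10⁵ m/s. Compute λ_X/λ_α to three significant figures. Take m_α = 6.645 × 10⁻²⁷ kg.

λ_X/λ_α = 0.0235

At fixed v, p = mv so λ = h/(mv) ∝ 1/m.
λ_X/λ_α = m_α/m_X = 6.645 × 10⁻²⁷/2.825 × 10⁻²⁵ = 0.0235.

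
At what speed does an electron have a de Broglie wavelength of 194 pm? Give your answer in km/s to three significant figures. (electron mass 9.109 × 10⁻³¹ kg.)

v = 3750 km/s

p = h/λ = 6.626 × 10⁻³⁴ / 1.940 × 10⁻¹⁰ = 3.415 × 10⁻²⁴ kg·m/s.
v = p/m = 3.415 × 10⁻²⁴ / 9.109 × 10⁻³¹ = 3.75 × 10⁶ m/s = 3750 km/s.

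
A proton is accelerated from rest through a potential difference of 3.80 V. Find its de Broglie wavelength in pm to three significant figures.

λ = 14.7 pm

KE = eV = 1.602 × 10⁻¹⁹ × 3.800 = 6.088 × 10⁻¹⁹ J.
p = √(2mKE) = √(2 × 1.673 × 10⁻²⁷ × 6.088 × 10⁻¹⁹) = 4.513 × 10⁻²³ kg·m/s.
λ = h/p = 6.626 × 10⁻³⁴ / 4.513 × 10⁻²³ = 1.47 × 10⁻¹¹ m = 14.7 pm.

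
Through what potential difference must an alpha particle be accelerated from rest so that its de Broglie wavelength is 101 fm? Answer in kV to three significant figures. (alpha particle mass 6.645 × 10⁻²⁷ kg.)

V = 10.1 kV

p = h/λ = 6.626 × 10⁻³⁴ / 1.010 × 10⁻¹³ = 6.560 × 10⁻²¹ kg·m/s.
KE = p²/(2m) = 3.238 × 10⁻¹⁵ J.
V = KE/2e = 3.238 × 10⁻¹⁵ / (2 × 1.602 × 10⁻¹⁹) = 10.1 kV.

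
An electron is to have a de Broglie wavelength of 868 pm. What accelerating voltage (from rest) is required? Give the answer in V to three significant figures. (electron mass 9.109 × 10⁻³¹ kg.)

V = 2.00 V

p = h/λ = 6.626 × 10⁻³⁴ / 8.680 × 10⁻¹⁰ = 7.634 × 10⁻²⁵ kg·m/s.
KE = p²/(2m) = 3.199 × 10⁻¹⁹ J.
V = KE/e = 3.199 × 10⁻¹⁹ / (1.602 × 10⁻¹⁹) = 2.00 V.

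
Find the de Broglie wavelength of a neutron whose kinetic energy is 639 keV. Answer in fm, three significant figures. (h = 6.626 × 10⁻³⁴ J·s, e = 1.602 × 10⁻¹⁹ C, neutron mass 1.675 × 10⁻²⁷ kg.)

λ = 35.8 fm

KE = 639 keV = 1.024 × 10⁻¹³ J.
p = √(2mKE) = √(2 × 1.675 × 10⁻²⁷ × 1.024 × 10⁻¹³) = 1.852 × 10⁻²⁰ kg·m/s.
λ = h/p = 6.626 × 10⁻³⁴ / 1.852 × 10⁻²⁰ = 3.58 × 10⁻¹⁴ m = 35.8 fm.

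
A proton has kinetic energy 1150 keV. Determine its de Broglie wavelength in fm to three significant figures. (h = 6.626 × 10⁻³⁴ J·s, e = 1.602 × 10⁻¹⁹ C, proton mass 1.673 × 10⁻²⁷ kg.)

λ = 26.7 fm

KE = 1150 keV = 1.842 × 10⁻¹³ J.
p = √(2mKE) = √(2 × 1.673 × 10⁻²⁷ × 1.842 × 10⁻¹³) = 2.483 × 10⁻²⁰ kg·m/s.
λ = h/p = 6.626 × 10⁻³⁴ / 2.483 × 10⁻²⁰ = 2.67 × 10⁻¹⁴ m = 26.7 fm.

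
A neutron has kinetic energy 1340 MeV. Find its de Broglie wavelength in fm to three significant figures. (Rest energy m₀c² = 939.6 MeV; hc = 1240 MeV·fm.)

Total energy E = KE + m₀c² = 1340 + 939.6 = 2279.6 MeV.
(pc)² = E² − (m₀c²)² = (2279.6)² − (939.6)² = 4.314 × 10⁶ MeV², so pc = 2077 MeV.
λ = hc/(pc) = 1240 MeV·fm / 2077 MeV = 0.597 fm.

λ = 0.597 fm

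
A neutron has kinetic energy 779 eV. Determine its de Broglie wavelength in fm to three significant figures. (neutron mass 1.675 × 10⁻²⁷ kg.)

KE = 779 eV = 1.248 × 10⁻¹⁶ J.
p = √(2mKE) = √(2 × 1.675 × 10⁻²⁷ × 1.248 × 10⁻¹⁶) = 6.466 × 10⁻²² kg·m/s.
λ = h/p = 6.626 × 10⁻³⁴ / 6.466 × 10⁻²² = 1.02 × 10⁻¹² m = 1020 fm.

λ = 1020 fm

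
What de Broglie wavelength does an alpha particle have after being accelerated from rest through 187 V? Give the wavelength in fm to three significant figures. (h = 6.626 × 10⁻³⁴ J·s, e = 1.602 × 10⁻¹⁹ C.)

KE = 2eV = 2 × 1.602 × 10⁻¹⁹ × 187.0 = 5.991 × 10⁻¹⁷ J.
p = √(2mKE) = √(2 × 6.645 × 10⁻²⁷ × 5.991 × 10⁻¹⁷) = 8.923 × 10⁻²² kg·m/s.
λ = h/p = 6.626 × 10⁻³⁴ / 8.923 × 10⁻²² = 7.43 × 10⁻¹³ m = 743 fm.

λ = 743 fm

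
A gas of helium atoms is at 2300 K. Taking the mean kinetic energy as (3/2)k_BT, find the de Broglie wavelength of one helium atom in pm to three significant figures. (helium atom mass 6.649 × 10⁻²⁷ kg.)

KE = (3/2)k_BT = 1.5 × 1.381 × 10⁻²³ × 2300 = 4.764 × 10⁻²⁰ J.
p = √(2mKE) = √(2 × 6.649 × 10⁻²⁷ × 4.764 × 10⁻²⁰) = 2.517 × 10⁻²³ kg·m/s.
λ = h/p = 2.63 × 10⁻¹¹ m = 26.3 pm.

λ = 26.3 pm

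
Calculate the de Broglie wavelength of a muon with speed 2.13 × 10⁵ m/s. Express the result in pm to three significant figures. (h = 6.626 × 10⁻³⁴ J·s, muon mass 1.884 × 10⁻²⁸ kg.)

λ = 16.5 pm

p = mv = 1.884 × 10⁻²⁸ × 2.13 × 10⁵ = 4.013 × 10⁻²³ kg·m/s.
λ = h/p = 6.626 × 10⁻³⁴ / 4.013 × 10⁻²³ = 1.65 × 10⁻¹¹ m = 16.5 pm.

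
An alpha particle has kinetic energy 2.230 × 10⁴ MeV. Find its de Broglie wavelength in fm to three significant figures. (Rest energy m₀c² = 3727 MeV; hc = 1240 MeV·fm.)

Total energy E = KE + m₀c² = 2.230 × 10⁴ + 3727 = 26027 MeV.
(pc)² = E² − (m₀c²)² = (26027)² − (3727)² = 6.635 × 10⁸ MeV², so pc = 2.576 × 10⁴ MeV.
λ = hc/(pc) = 1240 MeV·fm / 2.576 × 10⁴ MeV = 0.0481 fm.

λ = 0.0481 fm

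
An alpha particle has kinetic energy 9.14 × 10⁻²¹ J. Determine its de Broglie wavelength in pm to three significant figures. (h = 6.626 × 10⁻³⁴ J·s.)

p = √(2mKE) = √(2 × 6.645 × 10⁻²⁷ × 9.140 × 10⁻²¹) = 1.102 × 10⁻²³ kg·m/s.
λ = h/p = 6.626 × 10⁻³⁴ / 1.102 × 10⁻²³ = 6.01 × 10⁻¹¹ m = 60.1 pm.

λ = 60.1 pm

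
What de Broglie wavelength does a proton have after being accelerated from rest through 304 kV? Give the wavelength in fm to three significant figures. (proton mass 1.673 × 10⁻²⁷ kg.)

λ = 51.9 fm

KE = eV = 1.602 × 10⁻¹⁹ × 3.040 × 10⁵ = 4.870 × 10⁻¹⁴ J.
p = √(2mKE) = √(2 × 1.673 × 10⁻²⁷ × 4.870 × 10⁻¹⁴) = 1.277 × 10⁻²⁰ kg·m/s.
λ = h/p = 6.626 × 10⁻³⁴ / 1.277 × 10⁻²⁰ = 5.19 × 10⁻¹⁴ m = 51.9 fm.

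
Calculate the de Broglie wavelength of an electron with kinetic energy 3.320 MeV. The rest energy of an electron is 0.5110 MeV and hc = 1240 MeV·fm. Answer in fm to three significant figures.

Total energy E = KE + m₀c² = 3.320 + 0.5110 = 3.8310 MeV.
(pc)² = E² − (m₀c²)² = (3.8310)² − (0.5110)² = 14.42 MeV², so pc = 3.797 MeV.
λ = hc/(pc) = 1240 MeV·fm / 3.797 MeV = 327 fm.

λ = 327 fm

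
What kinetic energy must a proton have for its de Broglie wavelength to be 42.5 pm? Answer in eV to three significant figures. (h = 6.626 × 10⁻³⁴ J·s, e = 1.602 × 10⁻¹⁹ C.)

KE = 0.453 eV

p = h/λ = 6.626 × 10⁻³⁴ / 4.250 × 10⁻¹¹ = 1.559 × 10⁻²³ kg·m/s.
KE = p²/(2m) = (1.559 × 10⁻²³)² / (2 × 1.673 × 10⁻²⁷) = 7.264 × 10⁻²⁰ J = 0.453 eV.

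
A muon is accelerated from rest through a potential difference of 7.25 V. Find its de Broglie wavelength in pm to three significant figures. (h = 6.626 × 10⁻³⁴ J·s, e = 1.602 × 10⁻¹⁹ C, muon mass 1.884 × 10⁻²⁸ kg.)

KE = eV = 1.602 × 10⁻¹⁹ × 7.250 = 1.161 × 10⁻¹⁸ J.
p = √(2mKE) = √(2 × 1.884 × 10⁻²⁸ × 1.161 × 10⁻¹⁸) = 2.092 × 10⁻²³ kg·m/s.
λ = h/p = 6.626 × 10⁻³⁴ / 2.092 × 10⁻²³ = 3.17 × 10⁻¹¹ m = 31.7 pm.

λ = 31.7 pm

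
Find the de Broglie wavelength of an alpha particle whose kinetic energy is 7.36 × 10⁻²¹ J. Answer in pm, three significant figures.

p = √(2mKE) = √(2 × 6.645 × 10⁻²⁷ × 7.360 × 10⁻²¹) = 9.890 × 10⁻²⁴ kg·m/s.
λ = h/p = 6.626 × 10⁻³⁴ / 9.890 × 10⁻²⁴ = 6.70 × 10⁻¹¹ m = 67.0 pm.

λ = 67.0 pm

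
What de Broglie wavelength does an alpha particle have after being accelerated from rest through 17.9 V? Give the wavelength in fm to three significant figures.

KE = 2eV = 2 × 1.602 × 10⁻¹⁹ × 17.90 = 5.735 × 10⁻¹⁸ J.
p = √(2mKE) = √(2 × 6.645 × 10⁻²⁷ × 5.735 × 10⁻¹⁸) = 2.761 × 10⁻²² kg·m/s.
λ = h/p = 6.626 × 10⁻³⁴ / 2.761 × 10⁻²² = 2.40 × 10⁻¹² m = 2400 fm.

λ = 2400 fm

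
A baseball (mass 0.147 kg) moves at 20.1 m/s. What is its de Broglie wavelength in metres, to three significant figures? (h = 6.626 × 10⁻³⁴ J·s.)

λ = 2.24 × 10⁻³⁴ m

p = mv = 0.147 × 20.1 = 2.955 kg·m/s.
λ = h/p = 6.626 × 10⁻³⁴ / 2.955 = 2.24 × 10⁻³⁴ m.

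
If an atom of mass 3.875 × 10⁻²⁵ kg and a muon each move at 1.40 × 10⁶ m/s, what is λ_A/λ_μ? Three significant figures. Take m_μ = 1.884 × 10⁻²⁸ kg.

λ_A/λ_μ = 4.86 × 10⁻⁴

At fixed v, p = mv so λ = h/(mv) ∝ 1/m.
λ_A/λ_μ = m_μ/m_A = 1.884 × 10⁻²⁸/3.875 × 10⁻²⁵ = 4.86 × 10⁻⁴.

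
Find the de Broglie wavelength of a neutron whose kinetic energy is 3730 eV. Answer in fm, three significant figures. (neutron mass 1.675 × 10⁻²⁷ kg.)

λ = 468 fm

KE = 3730 eV = 5.975 × 10⁻¹⁶ J.
p = √(2mKE) = √(2 × 1.675 × 10⁻²⁷ × 5.975 × 10⁻¹⁶) = 1.415 × 10⁻²¹ kg·m/s.
λ = h/p = 6.626 × 10⁻³⁴ / 1.415 × 10⁻²¹ = 4.68 × 10⁻¹³ m = 468 fm.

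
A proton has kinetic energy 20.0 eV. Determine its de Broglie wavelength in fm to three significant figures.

λ = 6400 fm

KE = 20.0 eV = 3.204 × 10⁻¹⁸ J.
p = √(2mKE) = √(2 × 1.673 × 10⁻²⁷ × 3.204 × 10⁻¹⁸) = 1.035 × 10⁻²² kg·m/s.
λ = h/p = 6.626 × 10⁻³⁴ / 1.035 × 10⁻²² = 6.40 × 10⁻¹² m = 6400 fm.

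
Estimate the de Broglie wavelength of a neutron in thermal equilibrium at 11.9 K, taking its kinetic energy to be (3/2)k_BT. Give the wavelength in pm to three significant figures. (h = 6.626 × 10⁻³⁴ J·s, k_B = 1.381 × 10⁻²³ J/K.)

λ = 729 pm

KE = (3/2)k_BT = 1.5 × 1.381 × 10⁻²³ × 11.9 = 2.465 × 10⁻²² J.
p = √(2mKE) = √(2 × 1.675 × 10⁻²⁷ × 2.465 × 10⁻²²) = 9.087 × 10⁻²⁵ kg·m/s.
λ = h/p = 7.29 × 10⁻¹⁰ m = 729 pm.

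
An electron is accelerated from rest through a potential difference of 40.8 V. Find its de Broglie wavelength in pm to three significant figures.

KE = eV = 1.602 × 10⁻¹⁹ × 40.80 = 6.536 × 10⁻¹⁸ J.
p = √(2mKE) = √(2 × 9.109 × 10⁻³¹ × 6.536 × 10⁻¹⁸) = 3.451 × 10⁻²⁴ kg·m/s.
λ = h/p = 6.626 × 10⁻³⁴ / 3.451 × 10⁻²⁴ = 1.92 × 10⁻¹⁰ m = 192 pm.

λ = 192 pm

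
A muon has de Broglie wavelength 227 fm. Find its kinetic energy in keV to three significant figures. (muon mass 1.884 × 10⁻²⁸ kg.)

p = h/λ = 6.626 × 10⁻³⁴ / 2.270 × 10⁻¹³ = 2.919 × 10⁻²¹ kg·m/s.
KE = p²/(2m) = (2.919 × 10⁻²¹)² / (2 × 1.884 × 10⁻²⁸) = 2.261 × 10⁻¹⁴ J = 141 keV.

KE = 141 keV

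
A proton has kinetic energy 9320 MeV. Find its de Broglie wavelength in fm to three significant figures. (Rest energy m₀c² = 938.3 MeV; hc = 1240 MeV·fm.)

λ = 0.121 fm

Total energy E = KE + m₀c² = 9320 + 938.3 = 10258.3 MeV.
(pc)² = E² − (m₀c²)² = (10258.3)² − (938.3)² = 1.044 × 10⁸ MeV², so pc = 1.022 × 10⁴ MeV.
λ = hc/(pc) = 1240 MeV·fm / 1.022 × 10⁴ MeV = 0.121 fm.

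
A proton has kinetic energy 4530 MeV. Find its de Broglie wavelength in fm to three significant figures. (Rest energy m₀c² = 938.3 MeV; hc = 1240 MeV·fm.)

Total energy E = KE + m₀c² = 4530 + 938.3 = 5468.3 MeV.
(pc)² = E² − (m₀c²)² = (5468.3)² − (938.3)² = 2.902 × 10⁷ MeV², so pc = 5387 MeV.
λ = hc/(pc) = 1240 MeV·fm / 5387 MeV = 0.230 fm.

λ = 0.230 fm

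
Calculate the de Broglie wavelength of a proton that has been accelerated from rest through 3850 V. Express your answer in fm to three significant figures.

KE = eV = 1.602 × 10⁻¹⁹ × 3850 = 6.168 × 10⁻¹⁶ J.
p = √(2mKE) = √(2 × 1.673 × 10⁻²⁷ × 6.168 × 10⁻¹⁶) = 1.437 × 10⁻²¹ kg·m/s.
λ = h/p = 6.626 × 10⁻³⁴ / 1.437 × 10⁻²¹ = 4.61 × 10⁻¹³ m = 461 fm.

λ = 461 fm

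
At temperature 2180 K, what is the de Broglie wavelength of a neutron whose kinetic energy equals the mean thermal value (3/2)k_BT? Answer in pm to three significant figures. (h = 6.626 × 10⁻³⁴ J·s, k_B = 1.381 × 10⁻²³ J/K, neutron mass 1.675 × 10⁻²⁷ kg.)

λ = 53.9 pm

KE = (3/2)k_BT = 1.5 × 1.381 × 10⁻²³ × 2180 = 4.516 × 10⁻²⁰ J.
p = √(2mKE) = √(2 × 1.675 × 10⁻²⁷ × 4.516 × 10⁻²⁰) = 1.230 × 10⁻²³ kg·m/s.
λ = h/p = 5.39 × 10⁻¹¹ m = 53.9 pm.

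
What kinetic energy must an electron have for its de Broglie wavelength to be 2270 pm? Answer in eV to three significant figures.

p = h/λ = 6.626 × 10⁻³⁴ / 2.270 × 10⁻⁹ = 2.919 × 10⁻²⁵ kg·m/s.
KE = p²/(2m) = (2.919 × 10⁻²⁵)² / (2 × 9.109 × 10⁻³¹) = 4.677 × 10⁻²⁰ J = 0.292 eV.

KE = 0.292 eV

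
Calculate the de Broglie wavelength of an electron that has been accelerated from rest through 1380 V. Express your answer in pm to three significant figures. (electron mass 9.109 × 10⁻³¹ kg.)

λ = 33.0 pm

KE = eV = 1.602 × 10⁻¹⁹ × 1380 = 2.211 × 10⁻¹⁶ J.
p = √(2mKE) = √(2 × 9.109 × 10⁻³¹ × 2.211 × 10⁻¹⁶) = 2.007 × 10⁻²³ kg·m/s.
λ = h/p = 6.626 × 10⁻³⁴ / 2.007 × 10⁻²³ = 3.30 × 10⁻¹¹ m = 33.0 pm.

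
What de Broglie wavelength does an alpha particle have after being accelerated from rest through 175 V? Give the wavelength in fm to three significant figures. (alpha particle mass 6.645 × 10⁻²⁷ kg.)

KE = 2eV = 2 × 1.602 × 10⁻¹⁹ × 175.0 = 5.607 × 10⁻¹⁷ J.
p = √(2mKE) = √(2 × 6.645 × 10⁻²⁷ × 5.607 × 10⁻¹⁷) = 8.632 × 10⁻²² kg·m/s.
λ = h/p = 6.626 × 10⁻³⁴ / 8.632 × 10⁻²² = 7.68 × 10⁻¹³ m = 768 fm.

λ = 768 fm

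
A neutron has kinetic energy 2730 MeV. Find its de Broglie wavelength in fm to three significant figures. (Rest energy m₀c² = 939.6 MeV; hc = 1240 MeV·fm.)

Total energy E = KE + m₀c² = 2730 + 939.6 = 3669.6 MeV.
(pc)² = E² − (m₀c²)² = (3669.6)² − (939.6)² = 1.258 × 10⁷ MeV², so pc = 3547 MeV.
λ = hc/(pc) = 1240 MeV·fm / 3547 MeV = 0.350 fm.

λ = 0.350 fm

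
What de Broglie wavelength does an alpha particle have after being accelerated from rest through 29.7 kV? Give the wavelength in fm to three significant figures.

KE = 2eV = 2 × 1.602 × 10⁻¹⁹ × 2.970 × 10⁴ = 9.516 × 10⁻¹⁵ J.
p = √(2mKE) = √(2 × 6.645 × 10⁻²⁷ × 9.516 × 10⁻¹⁵) = 1.125 × 10⁻²⁰ kg·m/s.
λ = h/p = 6.626 × 10⁻³⁴ / 1.125 × 10⁻²⁰ = 5.89 × 10⁻¹⁴ m = 58.9 fm.

λ = 58.9 fm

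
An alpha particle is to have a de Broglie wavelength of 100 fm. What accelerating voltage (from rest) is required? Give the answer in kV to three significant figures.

V = 10.3 kV

p = h/λ = 6.626 × 10⁻³⁴ / 1.000 × 10⁻¹³ = 6.626 × 10⁻²¹ kg·m/s.
KE = p²/(2m) = 3.304 × 10⁻¹⁵ J.
V = KE/2e = 3.304 × 10⁻¹⁵ / (2 × 1.602 × 10⁻¹⁹) = 10.3 kV.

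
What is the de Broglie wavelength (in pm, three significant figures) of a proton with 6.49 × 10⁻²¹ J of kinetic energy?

λ = 142 pm

p = √(2mKE) = √(2 × 1.673 × 10⁻²⁷ × 6.490 × 10⁻²¹) = 4.660 × 10⁻²⁴ kg·m/s.
λ = h/p = 6.626 × 10⁻³⁴ / 4.660 × 10⁻²⁴ = 1.42 × 10⁻¹⁰ m = 142 pm.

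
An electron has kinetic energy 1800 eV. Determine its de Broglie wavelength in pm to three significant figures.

λ = 28.9 pm

KE = 1800 eV = 2.884 × 10⁻¹⁶ J.
p = √(2mKE) = √(2 × 9.109 × 10⁻³¹ × 2.884 × 10⁻¹⁶) = 2.292 × 10⁻²³ kg·m/s.
λ = h/p = 6.626 × 10⁻³⁴ / 2.292 × 10⁻²³ = 2.89 × 10⁻¹¹ m = 28.9 pm.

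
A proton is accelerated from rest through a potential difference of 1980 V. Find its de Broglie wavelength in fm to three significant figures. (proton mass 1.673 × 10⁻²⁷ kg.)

λ = 643 fm

KE = eV = 1.602 × 10⁻¹⁹ × 1980 = 3.172 × 10⁻¹⁶ J.
p = √(2mKE) = √(2 × 1.673 × 10⁻²⁷ × 3.172 × 10⁻¹⁶) = 1.030 × 10⁻²¹ kg·m/s.
λ = h/p = 6.626 × 10⁻³⁴ / 1.030 × 10⁻²¹ = 6.43 × 10⁻¹³ m = 643 fm.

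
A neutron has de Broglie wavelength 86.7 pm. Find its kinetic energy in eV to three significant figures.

p = h/λ = 6.626 × 10⁻³⁴ / 8.670 × 10⁻¹¹ = 7.642 × 10⁻²⁴ kg·m/s.
KE = p²/(2m) = (7.642 × 10⁻²⁴)² / (2 × 1.675 × 10⁻²⁷) = 1.743 × 10⁻²⁰ J = 0.109 eV.

KE = 0.109 eV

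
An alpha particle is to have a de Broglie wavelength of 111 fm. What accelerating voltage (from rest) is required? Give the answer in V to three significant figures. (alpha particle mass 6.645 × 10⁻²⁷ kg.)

p = h/λ = 6.626 × 10⁻³⁴ / 1.110 × 10⁻¹³ = 5.969 × 10⁻²¹ kg·m/s.
KE = p²/(2m) = 2.681 × 10⁻¹⁵ J.
V = KE/2e = 2.681 × 10⁻¹⁵ / (2 × 1.602 × 10⁻¹⁹) = 8370 V.

V = 8370 V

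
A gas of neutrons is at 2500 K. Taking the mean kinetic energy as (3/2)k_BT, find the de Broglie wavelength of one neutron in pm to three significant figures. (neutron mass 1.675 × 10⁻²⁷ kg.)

KE = (3/2)k_BT = 1.5 × 1.381 × 10⁻²³ × 2500 = 5.179 × 10⁻²⁰ J.
p = √(2mKE) = √(2 × 1.675 × 10⁻²⁷ × 5.179 × 10⁻²⁰) = 1.317 × 10⁻²³ kg·m/s.
λ = h/p = 5.03 × 10⁻¹¹ m = 50.3 pm.

λ = 50.3 pm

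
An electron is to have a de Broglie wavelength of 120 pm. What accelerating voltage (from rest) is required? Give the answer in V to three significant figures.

V = 104 V

p = h/λ = 6.626 × 10⁻³⁴ / 1.200 × 10⁻¹⁰ = 5.522 × 10⁻²⁴ kg·m/s.
KE = p²/(2m) = 1.674 × 10⁻¹⁷ J.
V = KE/e = 1.674 × 10⁻¹⁷ / (1.602 × 10⁻¹⁹) = 104 V.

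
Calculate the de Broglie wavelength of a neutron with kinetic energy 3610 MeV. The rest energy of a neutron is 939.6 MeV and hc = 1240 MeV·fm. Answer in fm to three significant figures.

Total energy E = KE + m₀c² = 3610 + 939.6 = 4549.6 MeV.
(pc)² = E² − (m₀c²)² = (4549.6)² − (939.6)² = 1.982 × 10⁷ MeV², so pc = 4452 MeV.
λ = hc/(pc) = 1240 MeV·fm / 4452 MeV = 0.279 fm.

λ = 0.279 fm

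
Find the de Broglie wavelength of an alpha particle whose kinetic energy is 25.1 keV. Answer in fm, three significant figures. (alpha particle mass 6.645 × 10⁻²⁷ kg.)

λ = 90.6 fm

KE = 25.1 keV = 4.021 × 10⁻¹⁵ J.
p = √(2mKE) = √(2 × 6.645 × 10⁻²⁷ × 4.021 × 10⁻¹⁵) = 7.310 × 10⁻²¹ kg·m/s.
λ = h/p = 6.626 × 10⁻³⁴ / 7.310 × 10⁻²¹ = 9.06 × 10⁻¹⁴ m = 90.6 fm.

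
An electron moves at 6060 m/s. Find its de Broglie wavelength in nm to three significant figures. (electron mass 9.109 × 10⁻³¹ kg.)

λ = 120 nm

p = mv = 9.109 × 10⁻³¹ × 6060 = 5.520 × 10⁻²⁷ kg·m/s.
λ = h/p = 6.626 × 10⁻³⁴ / 5.520 × 10⁻²⁷ = 1.20 × 10⁻⁷ m = 120 nm.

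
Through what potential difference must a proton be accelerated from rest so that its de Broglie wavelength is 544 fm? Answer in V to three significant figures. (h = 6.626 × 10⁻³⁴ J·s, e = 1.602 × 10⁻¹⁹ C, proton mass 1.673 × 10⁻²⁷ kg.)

V = 2770 V

p = h/λ = 6.626 × 10⁻³⁴ / 5.440 × 10⁻¹³ = 1.218 × 10⁻²¹ kg·m/s.
KE = p²/(2m) = 4.434 × 10⁻¹⁶ J.
V = KE/e = 4.434 × 10⁻¹⁶ / (1.602 × 10⁻¹⁹) = 2770 V.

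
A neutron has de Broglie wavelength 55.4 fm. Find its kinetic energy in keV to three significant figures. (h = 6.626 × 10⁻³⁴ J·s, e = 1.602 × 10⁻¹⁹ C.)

KE = 267 keV

p = h/λ = 6.626 × 10⁻³⁴ / 5.540 × 10⁻¹⁴ = 1.196 × 10⁻²⁰ kg·m/s.
KE = p²/(2m) = (1.196 × 10⁻²⁰)² / (2 × 1.675 × 10⁻²⁷) = 4.270 × 10⁻¹⁴ J = 267 keV.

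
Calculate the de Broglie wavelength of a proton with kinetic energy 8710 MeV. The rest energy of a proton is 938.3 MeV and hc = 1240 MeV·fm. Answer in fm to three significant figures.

Total energy E = KE + m₀c² = 8710 + 938.3 = 9648.3 MeV.
(pc)² = E² − (m₀c²)² = (9648.3)² − (938.3)² = 9.221 × 10⁷ MeV², so pc = 9603 MeV.
λ = hc/(pc) = 1240 MeV·fm / 9603 MeV = 0.129 fm.

λ = 0.129 fm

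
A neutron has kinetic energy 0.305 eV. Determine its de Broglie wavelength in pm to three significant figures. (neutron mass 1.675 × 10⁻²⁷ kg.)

KE = 0.305 eV = 4.886 × 10⁻²⁰ J.
p = √(2mKE) = √(2 × 1.675 × 10⁻²⁷ × 4.886 × 10⁻²⁰) = 1.279 × 10⁻²³ kg·m/s.
λ = h/p = 6.626 × 10⁻³⁴ / 1.279 × 10⁻²³ = 5.18 × 10⁻¹¹ m = 51.8 pm.

λ = 51.8 pm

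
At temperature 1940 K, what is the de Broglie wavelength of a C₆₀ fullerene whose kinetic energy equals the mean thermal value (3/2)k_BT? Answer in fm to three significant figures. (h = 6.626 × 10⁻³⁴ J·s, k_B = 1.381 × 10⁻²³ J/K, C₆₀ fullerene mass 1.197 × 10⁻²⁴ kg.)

KE = (3/2)k_BT = 1.5 × 1.381 × 10⁻²³ × 1940 = 4.019 × 10⁻²⁰ J.
p = √(2mKE) = √(2 × 1.197 × 10⁻²⁴ × 4.019 × 10⁻²⁰) = 3.102 × 10⁻²² kg·m/s.
λ = h/p = 2.14 × 10⁻¹² m = 2140 fm.

λ = 2140 fm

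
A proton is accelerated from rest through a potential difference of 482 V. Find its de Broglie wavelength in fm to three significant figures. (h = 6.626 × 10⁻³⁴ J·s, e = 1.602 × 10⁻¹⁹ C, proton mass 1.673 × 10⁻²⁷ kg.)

KE = eV = 1.602 × 10⁻¹⁹ × 482.0 = 7.722 × 10⁻¹⁷ J.
p = √(2mKE) = √(2 × 1.673 × 10⁻²⁷ × 7.722 × 10⁻¹⁷) = 5.083 × 10⁻²² kg·m/s.
λ = h/p = 6.626 × 10⁻³⁴ / 5.083 × 10⁻²² = 1.30 × 10⁻¹² m = 1300 fm.

λ = 1300 fm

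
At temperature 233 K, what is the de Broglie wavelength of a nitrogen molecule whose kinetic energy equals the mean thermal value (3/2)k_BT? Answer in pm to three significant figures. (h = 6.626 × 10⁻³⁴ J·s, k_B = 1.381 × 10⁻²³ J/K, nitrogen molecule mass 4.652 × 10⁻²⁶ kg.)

λ = 31.3 pm

KE = (3/2)k_BT = 1.5 × 1.381 × 10⁻²³ × 233 = 4.827 × 10⁻²¹ J.
p = √(2mKE) = √(2 × 4.652 × 10⁻²⁶ × 4.827 × 10⁻²¹) = 2.119 × 10⁻²³ kg·m/s.
λ = h/p = 3.13 × 10⁻¹¹ m = 31.3 pm.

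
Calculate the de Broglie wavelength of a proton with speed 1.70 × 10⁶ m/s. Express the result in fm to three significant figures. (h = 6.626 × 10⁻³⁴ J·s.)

p = mv = 1.673 × 10⁻²⁷ × 1.70 × 10⁶ = 2.844 × 10⁻²¹ kg·m/s.
λ = h/p = 6.626 × 10⁻³⁴ / 2.844 × 10⁻²¹ = 2.33 × 10⁻¹³ m = 233 fm.

λ = 233 fm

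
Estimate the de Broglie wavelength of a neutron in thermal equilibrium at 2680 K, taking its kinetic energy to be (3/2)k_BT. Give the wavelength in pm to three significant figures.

λ = 48.6 pm

KE = (3/2)k_BT = 1.5 × 1.381 × 10⁻²³ × 2680 = 5.552 × 10⁻²⁰ J.
p = √(2mKE) = √(2 × 1.675 × 10⁻²⁷ × 5.552 × 10⁻²⁰) = 1.364 × 10⁻²³ kg·m/s.
λ = h/p = 4.86 × 10⁻¹¹ m = 48.6 pm.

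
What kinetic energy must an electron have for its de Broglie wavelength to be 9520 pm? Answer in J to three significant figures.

KE = 2.66 × 10⁻²¹ J

p = h/λ = 6.626 × 10⁻³⁴ / 9.520 × 10⁻⁹ = 6.960 × 10⁻²⁶ kg·m/s.
KE = p²/(2m) = (6.960 × 10⁻²⁶)² / (2 × 9.109 × 10⁻³¹) = 2.659 × 10⁻²¹ J = 2.66 × 10⁻²¹ J.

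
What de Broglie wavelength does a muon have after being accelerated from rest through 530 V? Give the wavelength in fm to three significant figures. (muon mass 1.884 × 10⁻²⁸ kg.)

λ = 3700 fm

KE = eV = 1.602 × 10⁻¹⁹ × 530.0 = 8.491 × 10⁻¹⁷ J.
p = √(2mKE) = √(2 × 1.884 × 10⁻²⁸ × 8.491 × 10⁻¹⁷) = 1.789 × 10⁻²² kg·m/s.
λ = h/p = 6.626 × 10⁻³⁴ / 1.789 × 10⁻²² = 3.70 × 10⁻¹² m = 3700 fm.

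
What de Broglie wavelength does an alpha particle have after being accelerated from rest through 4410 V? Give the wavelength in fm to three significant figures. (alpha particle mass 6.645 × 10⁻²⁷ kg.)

λ = 153 fm

KE = 2eV = 2 × 1.602 × 10⁻¹⁹ × 4410 = 1.413 × 10⁻¹⁵ J.
p = √(2mKE) = √(2 × 6.645 × 10⁻²⁷ × 1.413 × 10⁻¹⁵) = 4.333 × 10⁻²¹ kg·m/s.
λ = h/p = 6.626 × 10⁻³⁴ / 4.333 × 10⁻²¹ = 1.53 × 10⁻¹³ m = 153 fm.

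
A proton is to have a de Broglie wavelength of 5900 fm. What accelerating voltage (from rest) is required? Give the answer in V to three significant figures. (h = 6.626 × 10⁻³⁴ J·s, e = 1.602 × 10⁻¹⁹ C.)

p = h/λ = 6.626 × 10⁻³⁴ / 5.900 × 10⁻¹² = 1.123 × 10⁻²² kg·m/s.
KE = p²/(2m) = 3.769 × 10⁻¹⁸ J.
V = KE/e = 3.769 × 10⁻¹⁸ / (1.602 × 10⁻¹⁹) = 23.5 V.

V = 23.5 V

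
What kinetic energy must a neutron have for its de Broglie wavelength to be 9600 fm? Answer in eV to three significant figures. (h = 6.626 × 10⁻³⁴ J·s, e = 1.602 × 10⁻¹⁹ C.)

p = h/λ = 6.626 × 10⁻³⁴ / 9.600 × 10⁻¹² = 6.902 × 10⁻²³ kg·m/s.
KE = p²/(2m) = (6.902 × 10⁻²³)² / (2 × 1.675 × 10⁻²⁷) = 1.422 × 10⁻¹⁸ J = 8.88 eV.

KE = 8.88 eV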